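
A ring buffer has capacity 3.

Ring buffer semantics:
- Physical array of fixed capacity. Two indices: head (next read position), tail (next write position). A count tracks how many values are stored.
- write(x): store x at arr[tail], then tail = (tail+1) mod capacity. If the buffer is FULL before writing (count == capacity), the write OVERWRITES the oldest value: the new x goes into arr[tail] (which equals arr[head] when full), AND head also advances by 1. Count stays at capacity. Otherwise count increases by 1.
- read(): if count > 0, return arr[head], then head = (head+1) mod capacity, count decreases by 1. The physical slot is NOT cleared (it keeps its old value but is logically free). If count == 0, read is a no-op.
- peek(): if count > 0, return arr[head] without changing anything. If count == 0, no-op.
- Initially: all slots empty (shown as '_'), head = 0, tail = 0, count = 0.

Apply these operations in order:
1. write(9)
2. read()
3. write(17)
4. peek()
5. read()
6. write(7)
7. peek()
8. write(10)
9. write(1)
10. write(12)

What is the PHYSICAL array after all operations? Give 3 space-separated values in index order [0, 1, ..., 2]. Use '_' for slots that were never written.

Answer: 10 1 12

Derivation:
After op 1 (write(9)): arr=[9 _ _] head=0 tail=1 count=1
After op 2 (read()): arr=[9 _ _] head=1 tail=1 count=0
After op 3 (write(17)): arr=[9 17 _] head=1 tail=2 count=1
After op 4 (peek()): arr=[9 17 _] head=1 tail=2 count=1
After op 5 (read()): arr=[9 17 _] head=2 tail=2 count=0
After op 6 (write(7)): arr=[9 17 7] head=2 tail=0 count=1
After op 7 (peek()): arr=[9 17 7] head=2 tail=0 count=1
After op 8 (write(10)): arr=[10 17 7] head=2 tail=1 count=2
After op 9 (write(1)): arr=[10 1 7] head=2 tail=2 count=3
After op 10 (write(12)): arr=[10 1 12] head=0 tail=0 count=3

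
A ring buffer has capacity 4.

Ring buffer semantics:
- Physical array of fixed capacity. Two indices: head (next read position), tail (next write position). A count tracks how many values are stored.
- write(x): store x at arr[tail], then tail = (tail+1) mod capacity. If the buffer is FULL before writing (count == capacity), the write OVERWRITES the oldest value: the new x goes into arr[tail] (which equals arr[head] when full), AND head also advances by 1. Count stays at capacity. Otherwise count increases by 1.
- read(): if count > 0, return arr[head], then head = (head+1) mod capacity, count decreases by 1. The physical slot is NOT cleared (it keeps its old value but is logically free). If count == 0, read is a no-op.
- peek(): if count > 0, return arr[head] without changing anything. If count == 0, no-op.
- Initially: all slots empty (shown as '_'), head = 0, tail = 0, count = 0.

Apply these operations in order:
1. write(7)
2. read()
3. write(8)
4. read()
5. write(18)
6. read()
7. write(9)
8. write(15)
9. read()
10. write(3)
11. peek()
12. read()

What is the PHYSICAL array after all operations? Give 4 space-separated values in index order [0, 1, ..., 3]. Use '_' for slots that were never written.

After op 1 (write(7)): arr=[7 _ _ _] head=0 tail=1 count=1
After op 2 (read()): arr=[7 _ _ _] head=1 tail=1 count=0
After op 3 (write(8)): arr=[7 8 _ _] head=1 tail=2 count=1
After op 4 (read()): arr=[7 8 _ _] head=2 tail=2 count=0
After op 5 (write(18)): arr=[7 8 18 _] head=2 tail=3 count=1
After op 6 (read()): arr=[7 8 18 _] head=3 tail=3 count=0
After op 7 (write(9)): arr=[7 8 18 9] head=3 tail=0 count=1
After op 8 (write(15)): arr=[15 8 18 9] head=3 tail=1 count=2
After op 9 (read()): arr=[15 8 18 9] head=0 tail=1 count=1
After op 10 (write(3)): arr=[15 3 18 9] head=0 tail=2 count=2
After op 11 (peek()): arr=[15 3 18 9] head=0 tail=2 count=2
After op 12 (read()): arr=[15 3 18 9] head=1 tail=2 count=1

Answer: 15 3 18 9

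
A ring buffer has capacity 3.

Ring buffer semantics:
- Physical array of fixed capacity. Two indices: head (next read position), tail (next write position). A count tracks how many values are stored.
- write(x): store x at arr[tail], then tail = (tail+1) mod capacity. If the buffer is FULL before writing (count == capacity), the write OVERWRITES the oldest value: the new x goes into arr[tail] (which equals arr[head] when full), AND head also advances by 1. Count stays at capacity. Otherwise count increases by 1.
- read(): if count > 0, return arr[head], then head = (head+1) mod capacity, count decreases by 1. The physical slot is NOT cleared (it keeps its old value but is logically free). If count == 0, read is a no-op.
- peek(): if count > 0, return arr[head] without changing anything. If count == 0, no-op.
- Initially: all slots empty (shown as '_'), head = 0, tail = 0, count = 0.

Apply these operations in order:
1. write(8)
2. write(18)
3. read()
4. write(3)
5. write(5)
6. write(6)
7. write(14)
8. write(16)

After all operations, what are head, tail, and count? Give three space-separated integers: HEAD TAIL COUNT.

Answer: 1 1 3

Derivation:
After op 1 (write(8)): arr=[8 _ _] head=0 tail=1 count=1
After op 2 (write(18)): arr=[8 18 _] head=0 tail=2 count=2
After op 3 (read()): arr=[8 18 _] head=1 tail=2 count=1
After op 4 (write(3)): arr=[8 18 3] head=1 tail=0 count=2
After op 5 (write(5)): arr=[5 18 3] head=1 tail=1 count=3
After op 6 (write(6)): arr=[5 6 3] head=2 tail=2 count=3
After op 7 (write(14)): arr=[5 6 14] head=0 tail=0 count=3
After op 8 (write(16)): arr=[16 6 14] head=1 tail=1 count=3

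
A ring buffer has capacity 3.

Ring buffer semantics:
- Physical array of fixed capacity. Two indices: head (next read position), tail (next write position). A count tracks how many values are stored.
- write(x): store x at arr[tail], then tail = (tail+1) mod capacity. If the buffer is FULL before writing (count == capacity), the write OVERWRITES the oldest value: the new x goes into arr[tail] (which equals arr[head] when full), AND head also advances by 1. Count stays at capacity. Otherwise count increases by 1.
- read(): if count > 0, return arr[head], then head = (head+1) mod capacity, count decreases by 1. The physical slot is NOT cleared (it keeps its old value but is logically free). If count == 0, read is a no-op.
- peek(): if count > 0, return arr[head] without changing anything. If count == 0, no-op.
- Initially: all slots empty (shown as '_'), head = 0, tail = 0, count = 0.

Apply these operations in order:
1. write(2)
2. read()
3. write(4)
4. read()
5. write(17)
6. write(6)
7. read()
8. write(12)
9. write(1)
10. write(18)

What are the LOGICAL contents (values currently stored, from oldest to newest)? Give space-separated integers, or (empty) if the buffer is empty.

Answer: 12 1 18

Derivation:
After op 1 (write(2)): arr=[2 _ _] head=0 tail=1 count=1
After op 2 (read()): arr=[2 _ _] head=1 tail=1 count=0
After op 3 (write(4)): arr=[2 4 _] head=1 tail=2 count=1
After op 4 (read()): arr=[2 4 _] head=2 tail=2 count=0
After op 5 (write(17)): arr=[2 4 17] head=2 tail=0 count=1
After op 6 (write(6)): arr=[6 4 17] head=2 tail=1 count=2
After op 7 (read()): arr=[6 4 17] head=0 tail=1 count=1
After op 8 (write(12)): arr=[6 12 17] head=0 tail=2 count=2
After op 9 (write(1)): arr=[6 12 1] head=0 tail=0 count=3
After op 10 (write(18)): arr=[18 12 1] head=1 tail=1 count=3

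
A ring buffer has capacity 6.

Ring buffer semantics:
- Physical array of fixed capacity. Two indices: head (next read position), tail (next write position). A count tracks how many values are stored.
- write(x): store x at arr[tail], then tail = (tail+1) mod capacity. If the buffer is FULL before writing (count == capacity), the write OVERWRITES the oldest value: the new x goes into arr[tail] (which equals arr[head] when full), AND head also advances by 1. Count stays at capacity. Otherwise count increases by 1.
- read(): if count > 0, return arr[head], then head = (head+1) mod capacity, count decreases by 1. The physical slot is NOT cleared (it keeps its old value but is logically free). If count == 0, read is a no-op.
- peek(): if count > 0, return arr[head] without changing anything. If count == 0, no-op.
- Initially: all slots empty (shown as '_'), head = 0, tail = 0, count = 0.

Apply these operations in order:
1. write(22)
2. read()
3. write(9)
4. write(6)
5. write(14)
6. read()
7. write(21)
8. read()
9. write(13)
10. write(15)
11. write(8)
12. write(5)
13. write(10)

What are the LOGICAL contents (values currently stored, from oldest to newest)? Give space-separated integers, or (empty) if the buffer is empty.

After op 1 (write(22)): arr=[22 _ _ _ _ _] head=0 tail=1 count=1
After op 2 (read()): arr=[22 _ _ _ _ _] head=1 tail=1 count=0
After op 3 (write(9)): arr=[22 9 _ _ _ _] head=1 tail=2 count=1
After op 4 (write(6)): arr=[22 9 6 _ _ _] head=1 tail=3 count=2
After op 5 (write(14)): arr=[22 9 6 14 _ _] head=1 tail=4 count=3
After op 6 (read()): arr=[22 9 6 14 _ _] head=2 tail=4 count=2
After op 7 (write(21)): arr=[22 9 6 14 21 _] head=2 tail=5 count=3
After op 8 (read()): arr=[22 9 6 14 21 _] head=3 tail=5 count=2
After op 9 (write(13)): arr=[22 9 6 14 21 13] head=3 tail=0 count=3
After op 10 (write(15)): arr=[15 9 6 14 21 13] head=3 tail=1 count=4
After op 11 (write(8)): arr=[15 8 6 14 21 13] head=3 tail=2 count=5
After op 12 (write(5)): arr=[15 8 5 14 21 13] head=3 tail=3 count=6
After op 13 (write(10)): arr=[15 8 5 10 21 13] head=4 tail=4 count=6

Answer: 21 13 15 8 5 10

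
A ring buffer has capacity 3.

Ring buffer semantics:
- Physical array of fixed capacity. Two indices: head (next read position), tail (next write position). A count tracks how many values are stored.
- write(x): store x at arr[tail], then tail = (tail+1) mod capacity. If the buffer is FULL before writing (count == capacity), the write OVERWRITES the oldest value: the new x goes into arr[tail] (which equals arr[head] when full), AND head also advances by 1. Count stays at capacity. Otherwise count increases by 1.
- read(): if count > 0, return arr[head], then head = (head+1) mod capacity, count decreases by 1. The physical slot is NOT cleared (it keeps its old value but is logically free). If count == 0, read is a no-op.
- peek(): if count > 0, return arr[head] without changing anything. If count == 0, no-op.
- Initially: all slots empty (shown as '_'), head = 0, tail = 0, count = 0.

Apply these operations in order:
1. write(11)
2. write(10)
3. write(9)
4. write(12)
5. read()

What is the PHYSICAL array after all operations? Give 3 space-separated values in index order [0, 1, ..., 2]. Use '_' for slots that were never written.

After op 1 (write(11)): arr=[11 _ _] head=0 tail=1 count=1
After op 2 (write(10)): arr=[11 10 _] head=0 tail=2 count=2
After op 3 (write(9)): arr=[11 10 9] head=0 tail=0 count=3
After op 4 (write(12)): arr=[12 10 9] head=1 tail=1 count=3
After op 5 (read()): arr=[12 10 9] head=2 tail=1 count=2

Answer: 12 10 9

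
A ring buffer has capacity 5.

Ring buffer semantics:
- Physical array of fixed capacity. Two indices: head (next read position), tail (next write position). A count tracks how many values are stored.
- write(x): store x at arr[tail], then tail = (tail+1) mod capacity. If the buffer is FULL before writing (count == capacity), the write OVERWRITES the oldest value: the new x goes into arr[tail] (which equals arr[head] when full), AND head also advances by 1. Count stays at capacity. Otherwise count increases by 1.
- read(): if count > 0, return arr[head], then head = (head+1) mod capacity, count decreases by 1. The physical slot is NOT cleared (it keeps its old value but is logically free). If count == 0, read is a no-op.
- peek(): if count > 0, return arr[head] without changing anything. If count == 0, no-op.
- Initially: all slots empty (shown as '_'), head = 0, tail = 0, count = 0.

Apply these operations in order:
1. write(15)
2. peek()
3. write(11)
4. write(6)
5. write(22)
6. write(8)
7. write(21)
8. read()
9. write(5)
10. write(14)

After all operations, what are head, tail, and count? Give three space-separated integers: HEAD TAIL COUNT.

After op 1 (write(15)): arr=[15 _ _ _ _] head=0 tail=1 count=1
After op 2 (peek()): arr=[15 _ _ _ _] head=0 tail=1 count=1
After op 3 (write(11)): arr=[15 11 _ _ _] head=0 tail=2 count=2
After op 4 (write(6)): arr=[15 11 6 _ _] head=0 tail=3 count=3
After op 5 (write(22)): arr=[15 11 6 22 _] head=0 tail=4 count=4
After op 6 (write(8)): arr=[15 11 6 22 8] head=0 tail=0 count=5
After op 7 (write(21)): arr=[21 11 6 22 8] head=1 tail=1 count=5
After op 8 (read()): arr=[21 11 6 22 8] head=2 tail=1 count=4
After op 9 (write(5)): arr=[21 5 6 22 8] head=2 tail=2 count=5
After op 10 (write(14)): arr=[21 5 14 22 8] head=3 tail=3 count=5

Answer: 3 3 5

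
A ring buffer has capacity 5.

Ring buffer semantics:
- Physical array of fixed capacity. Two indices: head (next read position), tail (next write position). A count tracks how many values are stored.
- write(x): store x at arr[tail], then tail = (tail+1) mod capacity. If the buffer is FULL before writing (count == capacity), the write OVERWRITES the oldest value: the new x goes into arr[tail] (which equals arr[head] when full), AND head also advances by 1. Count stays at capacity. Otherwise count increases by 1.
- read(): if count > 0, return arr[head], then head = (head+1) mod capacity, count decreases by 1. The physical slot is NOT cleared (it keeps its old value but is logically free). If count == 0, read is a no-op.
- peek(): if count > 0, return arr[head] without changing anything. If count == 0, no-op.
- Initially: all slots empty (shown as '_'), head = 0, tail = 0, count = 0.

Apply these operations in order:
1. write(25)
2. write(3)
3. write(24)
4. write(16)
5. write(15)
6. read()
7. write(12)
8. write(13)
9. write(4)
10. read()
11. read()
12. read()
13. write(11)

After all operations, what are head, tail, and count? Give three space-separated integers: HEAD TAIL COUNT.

Answer: 1 4 3

Derivation:
After op 1 (write(25)): arr=[25 _ _ _ _] head=0 tail=1 count=1
After op 2 (write(3)): arr=[25 3 _ _ _] head=0 tail=2 count=2
After op 3 (write(24)): arr=[25 3 24 _ _] head=0 tail=3 count=3
After op 4 (write(16)): arr=[25 3 24 16 _] head=0 tail=4 count=4
After op 5 (write(15)): arr=[25 3 24 16 15] head=0 tail=0 count=5
After op 6 (read()): arr=[25 3 24 16 15] head=1 tail=0 count=4
After op 7 (write(12)): arr=[12 3 24 16 15] head=1 tail=1 count=5
After op 8 (write(13)): arr=[12 13 24 16 15] head=2 tail=2 count=5
After op 9 (write(4)): arr=[12 13 4 16 15] head=3 tail=3 count=5
After op 10 (read()): arr=[12 13 4 16 15] head=4 tail=3 count=4
After op 11 (read()): arr=[12 13 4 16 15] head=0 tail=3 count=3
After op 12 (read()): arr=[12 13 4 16 15] head=1 tail=3 count=2
After op 13 (write(11)): arr=[12 13 4 11 15] head=1 tail=4 count=3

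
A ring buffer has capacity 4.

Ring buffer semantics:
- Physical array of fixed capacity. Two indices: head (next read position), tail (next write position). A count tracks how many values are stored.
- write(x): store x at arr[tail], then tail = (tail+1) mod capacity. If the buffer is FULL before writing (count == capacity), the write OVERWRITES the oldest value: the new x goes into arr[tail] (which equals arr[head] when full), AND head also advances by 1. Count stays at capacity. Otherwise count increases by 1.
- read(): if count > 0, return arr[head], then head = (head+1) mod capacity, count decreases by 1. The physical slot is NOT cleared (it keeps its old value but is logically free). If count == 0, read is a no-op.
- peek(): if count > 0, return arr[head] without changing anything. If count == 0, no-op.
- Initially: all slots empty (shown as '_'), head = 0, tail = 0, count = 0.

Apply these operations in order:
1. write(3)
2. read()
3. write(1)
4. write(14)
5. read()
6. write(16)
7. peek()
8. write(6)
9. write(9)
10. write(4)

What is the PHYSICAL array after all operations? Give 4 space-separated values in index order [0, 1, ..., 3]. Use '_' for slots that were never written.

After op 1 (write(3)): arr=[3 _ _ _] head=0 tail=1 count=1
After op 2 (read()): arr=[3 _ _ _] head=1 tail=1 count=0
After op 3 (write(1)): arr=[3 1 _ _] head=1 tail=2 count=1
After op 4 (write(14)): arr=[3 1 14 _] head=1 tail=3 count=2
After op 5 (read()): arr=[3 1 14 _] head=2 tail=3 count=1
After op 6 (write(16)): arr=[3 1 14 16] head=2 tail=0 count=2
After op 7 (peek()): arr=[3 1 14 16] head=2 tail=0 count=2
After op 8 (write(6)): arr=[6 1 14 16] head=2 tail=1 count=3
After op 9 (write(9)): arr=[6 9 14 16] head=2 tail=2 count=4
After op 10 (write(4)): arr=[6 9 4 16] head=3 tail=3 count=4

Answer: 6 9 4 16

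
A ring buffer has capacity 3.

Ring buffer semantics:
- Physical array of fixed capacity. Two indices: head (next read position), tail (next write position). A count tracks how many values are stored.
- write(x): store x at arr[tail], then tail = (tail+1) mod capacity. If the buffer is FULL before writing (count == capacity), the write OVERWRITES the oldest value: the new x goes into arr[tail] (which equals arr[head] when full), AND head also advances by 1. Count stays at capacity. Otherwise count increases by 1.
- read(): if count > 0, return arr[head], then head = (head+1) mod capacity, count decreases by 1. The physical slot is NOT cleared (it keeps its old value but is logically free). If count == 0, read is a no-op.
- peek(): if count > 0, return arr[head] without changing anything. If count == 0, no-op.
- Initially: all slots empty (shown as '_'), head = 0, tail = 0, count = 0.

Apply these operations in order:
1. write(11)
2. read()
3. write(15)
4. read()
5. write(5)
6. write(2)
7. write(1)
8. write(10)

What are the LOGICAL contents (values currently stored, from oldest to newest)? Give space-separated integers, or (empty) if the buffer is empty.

After op 1 (write(11)): arr=[11 _ _] head=0 tail=1 count=1
After op 2 (read()): arr=[11 _ _] head=1 tail=1 count=0
After op 3 (write(15)): arr=[11 15 _] head=1 tail=2 count=1
After op 4 (read()): arr=[11 15 _] head=2 tail=2 count=0
After op 5 (write(5)): arr=[11 15 5] head=2 tail=0 count=1
After op 6 (write(2)): arr=[2 15 5] head=2 tail=1 count=2
After op 7 (write(1)): arr=[2 1 5] head=2 tail=2 count=3
After op 8 (write(10)): arr=[2 1 10] head=0 tail=0 count=3

Answer: 2 1 10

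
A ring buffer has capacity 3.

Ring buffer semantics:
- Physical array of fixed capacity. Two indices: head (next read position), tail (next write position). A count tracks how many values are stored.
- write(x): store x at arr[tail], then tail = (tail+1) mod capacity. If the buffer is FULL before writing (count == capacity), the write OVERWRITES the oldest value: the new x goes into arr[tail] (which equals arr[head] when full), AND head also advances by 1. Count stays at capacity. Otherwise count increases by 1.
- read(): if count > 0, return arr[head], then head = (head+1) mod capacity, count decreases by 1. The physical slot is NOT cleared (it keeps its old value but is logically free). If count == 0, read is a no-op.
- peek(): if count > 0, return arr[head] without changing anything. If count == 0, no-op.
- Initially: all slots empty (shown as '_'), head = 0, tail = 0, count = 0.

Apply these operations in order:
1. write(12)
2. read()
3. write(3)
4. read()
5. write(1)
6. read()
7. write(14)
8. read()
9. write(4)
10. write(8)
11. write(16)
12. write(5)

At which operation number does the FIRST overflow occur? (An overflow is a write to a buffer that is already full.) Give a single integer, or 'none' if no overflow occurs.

Answer: 12

Derivation:
After op 1 (write(12)): arr=[12 _ _] head=0 tail=1 count=1
After op 2 (read()): arr=[12 _ _] head=1 tail=1 count=0
After op 3 (write(3)): arr=[12 3 _] head=1 tail=2 count=1
After op 4 (read()): arr=[12 3 _] head=2 tail=2 count=0
After op 5 (write(1)): arr=[12 3 1] head=2 tail=0 count=1
After op 6 (read()): arr=[12 3 1] head=0 tail=0 count=0
After op 7 (write(14)): arr=[14 3 1] head=0 tail=1 count=1
After op 8 (read()): arr=[14 3 1] head=1 tail=1 count=0
After op 9 (write(4)): arr=[14 4 1] head=1 tail=2 count=1
After op 10 (write(8)): arr=[14 4 8] head=1 tail=0 count=2
After op 11 (write(16)): arr=[16 4 8] head=1 tail=1 count=3
After op 12 (write(5)): arr=[16 5 8] head=2 tail=2 count=3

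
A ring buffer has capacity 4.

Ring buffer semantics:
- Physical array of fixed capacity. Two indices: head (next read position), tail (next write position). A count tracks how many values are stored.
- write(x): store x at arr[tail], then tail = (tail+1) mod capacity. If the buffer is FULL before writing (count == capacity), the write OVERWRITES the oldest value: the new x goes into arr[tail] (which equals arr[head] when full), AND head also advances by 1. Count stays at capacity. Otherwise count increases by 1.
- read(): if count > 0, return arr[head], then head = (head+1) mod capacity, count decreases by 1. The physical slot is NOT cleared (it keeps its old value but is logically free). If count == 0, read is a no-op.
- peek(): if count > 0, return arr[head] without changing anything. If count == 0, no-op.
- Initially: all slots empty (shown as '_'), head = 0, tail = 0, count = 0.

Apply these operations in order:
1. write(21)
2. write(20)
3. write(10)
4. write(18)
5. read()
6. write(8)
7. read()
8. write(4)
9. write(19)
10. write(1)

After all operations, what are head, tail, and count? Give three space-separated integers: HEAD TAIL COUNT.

Answer: 0 0 4

Derivation:
After op 1 (write(21)): arr=[21 _ _ _] head=0 tail=1 count=1
After op 2 (write(20)): arr=[21 20 _ _] head=0 tail=2 count=2
After op 3 (write(10)): arr=[21 20 10 _] head=0 tail=3 count=3
After op 4 (write(18)): arr=[21 20 10 18] head=0 tail=0 count=4
After op 5 (read()): arr=[21 20 10 18] head=1 tail=0 count=3
After op 6 (write(8)): arr=[8 20 10 18] head=1 tail=1 count=4
After op 7 (read()): arr=[8 20 10 18] head=2 tail=1 count=3
After op 8 (write(4)): arr=[8 4 10 18] head=2 tail=2 count=4
After op 9 (write(19)): arr=[8 4 19 18] head=3 tail=3 count=4
After op 10 (write(1)): arr=[8 4 19 1] head=0 tail=0 count=4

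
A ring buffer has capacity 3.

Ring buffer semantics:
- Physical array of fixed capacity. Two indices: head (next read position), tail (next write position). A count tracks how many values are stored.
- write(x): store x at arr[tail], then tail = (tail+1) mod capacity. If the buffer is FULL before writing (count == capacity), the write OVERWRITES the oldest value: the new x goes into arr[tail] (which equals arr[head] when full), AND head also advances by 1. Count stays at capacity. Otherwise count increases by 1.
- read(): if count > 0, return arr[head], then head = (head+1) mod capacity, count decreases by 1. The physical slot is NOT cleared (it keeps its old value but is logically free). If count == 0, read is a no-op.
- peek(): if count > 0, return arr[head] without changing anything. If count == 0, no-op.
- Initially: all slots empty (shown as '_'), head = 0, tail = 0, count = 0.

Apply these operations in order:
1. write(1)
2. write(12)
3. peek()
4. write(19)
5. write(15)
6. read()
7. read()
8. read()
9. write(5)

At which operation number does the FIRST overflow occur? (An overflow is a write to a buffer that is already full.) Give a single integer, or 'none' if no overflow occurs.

Answer: 5

Derivation:
After op 1 (write(1)): arr=[1 _ _] head=0 tail=1 count=1
After op 2 (write(12)): arr=[1 12 _] head=0 tail=2 count=2
After op 3 (peek()): arr=[1 12 _] head=0 tail=2 count=2
After op 4 (write(19)): arr=[1 12 19] head=0 tail=0 count=3
After op 5 (write(15)): arr=[15 12 19] head=1 tail=1 count=3
After op 6 (read()): arr=[15 12 19] head=2 tail=1 count=2
After op 7 (read()): arr=[15 12 19] head=0 tail=1 count=1
After op 8 (read()): arr=[15 12 19] head=1 tail=1 count=0
After op 9 (write(5)): arr=[15 5 19] head=1 tail=2 count=1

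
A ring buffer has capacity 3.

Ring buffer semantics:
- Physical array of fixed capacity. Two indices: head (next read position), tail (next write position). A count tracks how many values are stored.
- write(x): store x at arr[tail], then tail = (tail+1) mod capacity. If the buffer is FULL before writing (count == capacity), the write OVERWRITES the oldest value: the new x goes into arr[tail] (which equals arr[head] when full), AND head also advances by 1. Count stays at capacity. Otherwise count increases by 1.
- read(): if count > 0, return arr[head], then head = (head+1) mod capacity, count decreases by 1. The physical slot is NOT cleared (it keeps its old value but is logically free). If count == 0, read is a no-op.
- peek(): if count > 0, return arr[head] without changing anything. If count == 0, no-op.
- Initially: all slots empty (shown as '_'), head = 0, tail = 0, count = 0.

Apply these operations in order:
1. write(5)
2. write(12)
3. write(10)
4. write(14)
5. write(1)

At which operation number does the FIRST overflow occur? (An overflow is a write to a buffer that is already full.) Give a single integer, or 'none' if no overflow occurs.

After op 1 (write(5)): arr=[5 _ _] head=0 tail=1 count=1
After op 2 (write(12)): arr=[5 12 _] head=0 tail=2 count=2
After op 3 (write(10)): arr=[5 12 10] head=0 tail=0 count=3
After op 4 (write(14)): arr=[14 12 10] head=1 tail=1 count=3
After op 5 (write(1)): arr=[14 1 10] head=2 tail=2 count=3

Answer: 4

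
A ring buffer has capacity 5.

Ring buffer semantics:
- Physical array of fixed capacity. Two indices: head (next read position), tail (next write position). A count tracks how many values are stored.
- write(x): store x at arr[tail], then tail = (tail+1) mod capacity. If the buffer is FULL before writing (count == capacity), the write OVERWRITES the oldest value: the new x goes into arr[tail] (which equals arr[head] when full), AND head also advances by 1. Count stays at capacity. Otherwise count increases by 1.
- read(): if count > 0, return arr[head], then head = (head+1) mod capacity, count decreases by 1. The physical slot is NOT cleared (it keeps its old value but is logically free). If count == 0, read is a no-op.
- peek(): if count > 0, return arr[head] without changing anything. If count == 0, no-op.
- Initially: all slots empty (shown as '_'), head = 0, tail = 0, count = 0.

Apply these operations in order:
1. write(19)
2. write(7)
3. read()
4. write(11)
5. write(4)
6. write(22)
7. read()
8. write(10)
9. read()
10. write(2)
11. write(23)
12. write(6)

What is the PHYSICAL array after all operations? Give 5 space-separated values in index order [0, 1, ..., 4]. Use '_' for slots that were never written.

After op 1 (write(19)): arr=[19 _ _ _ _] head=0 tail=1 count=1
After op 2 (write(7)): arr=[19 7 _ _ _] head=0 tail=2 count=2
After op 3 (read()): arr=[19 7 _ _ _] head=1 tail=2 count=1
After op 4 (write(11)): arr=[19 7 11 _ _] head=1 tail=3 count=2
After op 5 (write(4)): arr=[19 7 11 4 _] head=1 tail=4 count=3
After op 6 (write(22)): arr=[19 7 11 4 22] head=1 tail=0 count=4
After op 7 (read()): arr=[19 7 11 4 22] head=2 tail=0 count=3
After op 8 (write(10)): arr=[10 7 11 4 22] head=2 tail=1 count=4
After op 9 (read()): arr=[10 7 11 4 22] head=3 tail=1 count=3
After op 10 (write(2)): arr=[10 2 11 4 22] head=3 tail=2 count=4
After op 11 (write(23)): arr=[10 2 23 4 22] head=3 tail=3 count=5
After op 12 (write(6)): arr=[10 2 23 6 22] head=4 tail=4 count=5

Answer: 10 2 23 6 22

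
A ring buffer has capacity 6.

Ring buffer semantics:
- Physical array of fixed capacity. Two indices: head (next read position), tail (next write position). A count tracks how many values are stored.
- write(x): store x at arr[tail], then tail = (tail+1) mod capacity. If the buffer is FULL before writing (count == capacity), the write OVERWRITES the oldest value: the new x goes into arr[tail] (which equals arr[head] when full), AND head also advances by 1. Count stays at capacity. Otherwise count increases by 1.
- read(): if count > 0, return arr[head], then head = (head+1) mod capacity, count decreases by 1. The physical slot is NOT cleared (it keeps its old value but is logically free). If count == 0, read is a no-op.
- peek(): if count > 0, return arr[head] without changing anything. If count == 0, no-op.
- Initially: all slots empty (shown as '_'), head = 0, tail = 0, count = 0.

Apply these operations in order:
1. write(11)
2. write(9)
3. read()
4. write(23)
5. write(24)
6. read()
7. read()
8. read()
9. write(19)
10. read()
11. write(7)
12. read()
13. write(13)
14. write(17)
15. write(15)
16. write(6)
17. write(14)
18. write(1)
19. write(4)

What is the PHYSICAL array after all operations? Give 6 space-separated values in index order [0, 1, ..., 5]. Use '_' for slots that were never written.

Answer: 4 17 15 6 14 1

Derivation:
After op 1 (write(11)): arr=[11 _ _ _ _ _] head=0 tail=1 count=1
After op 2 (write(9)): arr=[11 9 _ _ _ _] head=0 tail=2 count=2
After op 3 (read()): arr=[11 9 _ _ _ _] head=1 tail=2 count=1
After op 4 (write(23)): arr=[11 9 23 _ _ _] head=1 tail=3 count=2
After op 5 (write(24)): arr=[11 9 23 24 _ _] head=1 tail=4 count=3
After op 6 (read()): arr=[11 9 23 24 _ _] head=2 tail=4 count=2
After op 7 (read()): arr=[11 9 23 24 _ _] head=3 tail=4 count=1
After op 8 (read()): arr=[11 9 23 24 _ _] head=4 tail=4 count=0
After op 9 (write(19)): arr=[11 9 23 24 19 _] head=4 tail=5 count=1
After op 10 (read()): arr=[11 9 23 24 19 _] head=5 tail=5 count=0
After op 11 (write(7)): arr=[11 9 23 24 19 7] head=5 tail=0 count=1
After op 12 (read()): arr=[11 9 23 24 19 7] head=0 tail=0 count=0
After op 13 (write(13)): arr=[13 9 23 24 19 7] head=0 tail=1 count=1
After op 14 (write(17)): arr=[13 17 23 24 19 7] head=0 tail=2 count=2
After op 15 (write(15)): arr=[13 17 15 24 19 7] head=0 tail=3 count=3
After op 16 (write(6)): arr=[13 17 15 6 19 7] head=0 tail=4 count=4
After op 17 (write(14)): arr=[13 17 15 6 14 7] head=0 tail=5 count=5
After op 18 (write(1)): arr=[13 17 15 6 14 1] head=0 tail=0 count=6
After op 19 (write(4)): arr=[4 17 15 6 14 1] head=1 tail=1 count=6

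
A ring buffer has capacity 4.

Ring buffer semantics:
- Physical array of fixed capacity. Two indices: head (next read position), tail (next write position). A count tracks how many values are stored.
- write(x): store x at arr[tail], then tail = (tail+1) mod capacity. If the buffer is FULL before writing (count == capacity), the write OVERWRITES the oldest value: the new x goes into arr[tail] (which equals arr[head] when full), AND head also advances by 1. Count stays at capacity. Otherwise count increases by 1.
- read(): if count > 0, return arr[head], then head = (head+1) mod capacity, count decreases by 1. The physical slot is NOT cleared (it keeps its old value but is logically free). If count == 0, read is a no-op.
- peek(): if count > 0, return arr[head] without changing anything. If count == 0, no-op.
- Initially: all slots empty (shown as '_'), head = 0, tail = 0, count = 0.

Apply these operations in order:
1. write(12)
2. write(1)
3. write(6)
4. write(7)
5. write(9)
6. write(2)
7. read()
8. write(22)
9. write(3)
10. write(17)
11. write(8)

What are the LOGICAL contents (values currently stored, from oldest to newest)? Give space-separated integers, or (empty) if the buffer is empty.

After op 1 (write(12)): arr=[12 _ _ _] head=0 tail=1 count=1
After op 2 (write(1)): arr=[12 1 _ _] head=0 tail=2 count=2
After op 3 (write(6)): arr=[12 1 6 _] head=0 tail=3 count=3
After op 4 (write(7)): arr=[12 1 6 7] head=0 tail=0 count=4
After op 5 (write(9)): arr=[9 1 6 7] head=1 tail=1 count=4
After op 6 (write(2)): arr=[9 2 6 7] head=2 tail=2 count=4
After op 7 (read()): arr=[9 2 6 7] head=3 tail=2 count=3
After op 8 (write(22)): arr=[9 2 22 7] head=3 tail=3 count=4
After op 9 (write(3)): arr=[9 2 22 3] head=0 tail=0 count=4
After op 10 (write(17)): arr=[17 2 22 3] head=1 tail=1 count=4
After op 11 (write(8)): arr=[17 8 22 3] head=2 tail=2 count=4

Answer: 22 3 17 8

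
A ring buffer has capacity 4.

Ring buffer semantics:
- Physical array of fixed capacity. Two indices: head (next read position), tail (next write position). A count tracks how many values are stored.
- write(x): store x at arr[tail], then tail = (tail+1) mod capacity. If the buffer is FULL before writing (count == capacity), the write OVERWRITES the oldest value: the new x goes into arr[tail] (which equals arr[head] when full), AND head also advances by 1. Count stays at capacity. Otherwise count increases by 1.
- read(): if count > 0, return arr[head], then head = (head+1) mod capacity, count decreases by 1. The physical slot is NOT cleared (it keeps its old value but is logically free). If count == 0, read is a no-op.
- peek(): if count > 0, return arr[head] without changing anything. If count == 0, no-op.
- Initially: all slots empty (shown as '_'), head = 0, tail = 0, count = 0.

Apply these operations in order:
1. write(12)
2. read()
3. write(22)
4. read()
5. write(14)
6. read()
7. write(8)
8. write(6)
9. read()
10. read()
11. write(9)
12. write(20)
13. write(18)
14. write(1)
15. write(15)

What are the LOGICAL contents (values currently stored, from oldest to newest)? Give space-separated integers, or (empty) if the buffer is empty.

Answer: 20 18 1 15

Derivation:
After op 1 (write(12)): arr=[12 _ _ _] head=0 tail=1 count=1
After op 2 (read()): arr=[12 _ _ _] head=1 tail=1 count=0
After op 3 (write(22)): arr=[12 22 _ _] head=1 tail=2 count=1
After op 4 (read()): arr=[12 22 _ _] head=2 tail=2 count=0
After op 5 (write(14)): arr=[12 22 14 _] head=2 tail=3 count=1
After op 6 (read()): arr=[12 22 14 _] head=3 tail=3 count=0
After op 7 (write(8)): arr=[12 22 14 8] head=3 tail=0 count=1
After op 8 (write(6)): arr=[6 22 14 8] head=3 tail=1 count=2
After op 9 (read()): arr=[6 22 14 8] head=0 tail=1 count=1
After op 10 (read()): arr=[6 22 14 8] head=1 tail=1 count=0
After op 11 (write(9)): arr=[6 9 14 8] head=1 tail=2 count=1
After op 12 (write(20)): arr=[6 9 20 8] head=1 tail=3 count=2
After op 13 (write(18)): arr=[6 9 20 18] head=1 tail=0 count=3
After op 14 (write(1)): arr=[1 9 20 18] head=1 tail=1 count=4
After op 15 (write(15)): arr=[1 15 20 18] head=2 tail=2 count=4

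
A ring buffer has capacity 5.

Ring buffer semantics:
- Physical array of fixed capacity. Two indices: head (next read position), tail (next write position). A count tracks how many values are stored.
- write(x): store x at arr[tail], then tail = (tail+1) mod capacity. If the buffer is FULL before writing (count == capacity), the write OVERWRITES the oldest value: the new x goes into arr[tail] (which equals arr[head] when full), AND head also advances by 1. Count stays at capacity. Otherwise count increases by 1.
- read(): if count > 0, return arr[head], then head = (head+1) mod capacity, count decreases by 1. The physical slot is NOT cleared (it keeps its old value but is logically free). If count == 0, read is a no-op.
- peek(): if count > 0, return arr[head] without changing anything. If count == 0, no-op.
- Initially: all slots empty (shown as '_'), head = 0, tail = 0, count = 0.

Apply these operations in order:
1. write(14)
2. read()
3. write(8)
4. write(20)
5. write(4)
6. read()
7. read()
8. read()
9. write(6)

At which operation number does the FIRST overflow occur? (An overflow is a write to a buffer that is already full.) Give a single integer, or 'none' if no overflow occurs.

Answer: none

Derivation:
After op 1 (write(14)): arr=[14 _ _ _ _] head=0 tail=1 count=1
After op 2 (read()): arr=[14 _ _ _ _] head=1 tail=1 count=0
After op 3 (write(8)): arr=[14 8 _ _ _] head=1 tail=2 count=1
After op 4 (write(20)): arr=[14 8 20 _ _] head=1 tail=3 count=2
After op 5 (write(4)): arr=[14 8 20 4 _] head=1 tail=4 count=3
After op 6 (read()): arr=[14 8 20 4 _] head=2 tail=4 count=2
After op 7 (read()): arr=[14 8 20 4 _] head=3 tail=4 count=1
After op 8 (read()): arr=[14 8 20 4 _] head=4 tail=4 count=0
After op 9 (write(6)): arr=[14 8 20 4 6] head=4 tail=0 count=1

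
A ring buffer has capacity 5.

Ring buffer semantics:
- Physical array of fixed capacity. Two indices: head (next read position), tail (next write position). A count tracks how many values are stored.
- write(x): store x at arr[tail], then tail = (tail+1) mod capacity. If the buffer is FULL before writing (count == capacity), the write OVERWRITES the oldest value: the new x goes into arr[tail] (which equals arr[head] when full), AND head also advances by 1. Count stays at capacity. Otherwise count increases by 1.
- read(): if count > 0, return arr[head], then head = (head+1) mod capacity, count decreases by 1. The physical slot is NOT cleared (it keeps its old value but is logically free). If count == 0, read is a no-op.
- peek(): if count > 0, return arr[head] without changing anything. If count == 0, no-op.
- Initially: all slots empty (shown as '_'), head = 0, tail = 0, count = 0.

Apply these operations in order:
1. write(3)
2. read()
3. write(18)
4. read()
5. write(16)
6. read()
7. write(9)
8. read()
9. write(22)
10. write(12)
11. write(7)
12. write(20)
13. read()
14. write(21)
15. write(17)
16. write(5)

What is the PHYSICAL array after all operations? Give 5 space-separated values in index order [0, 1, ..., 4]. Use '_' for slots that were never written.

Answer: 5 7 20 21 17

Derivation:
After op 1 (write(3)): arr=[3 _ _ _ _] head=0 tail=1 count=1
After op 2 (read()): arr=[3 _ _ _ _] head=1 tail=1 count=0
After op 3 (write(18)): arr=[3 18 _ _ _] head=1 tail=2 count=1
After op 4 (read()): arr=[3 18 _ _ _] head=2 tail=2 count=0
After op 5 (write(16)): arr=[3 18 16 _ _] head=2 tail=3 count=1
After op 6 (read()): arr=[3 18 16 _ _] head=3 tail=3 count=0
After op 7 (write(9)): arr=[3 18 16 9 _] head=3 tail=4 count=1
After op 8 (read()): arr=[3 18 16 9 _] head=4 tail=4 count=0
After op 9 (write(22)): arr=[3 18 16 9 22] head=4 tail=0 count=1
After op 10 (write(12)): arr=[12 18 16 9 22] head=4 tail=1 count=2
After op 11 (write(7)): arr=[12 7 16 9 22] head=4 tail=2 count=3
After op 12 (write(20)): arr=[12 7 20 9 22] head=4 tail=3 count=4
After op 13 (read()): arr=[12 7 20 9 22] head=0 tail=3 count=3
After op 14 (write(21)): arr=[12 7 20 21 22] head=0 tail=4 count=4
After op 15 (write(17)): arr=[12 7 20 21 17] head=0 tail=0 count=5
After op 16 (write(5)): arr=[5 7 20 21 17] head=1 tail=1 count=5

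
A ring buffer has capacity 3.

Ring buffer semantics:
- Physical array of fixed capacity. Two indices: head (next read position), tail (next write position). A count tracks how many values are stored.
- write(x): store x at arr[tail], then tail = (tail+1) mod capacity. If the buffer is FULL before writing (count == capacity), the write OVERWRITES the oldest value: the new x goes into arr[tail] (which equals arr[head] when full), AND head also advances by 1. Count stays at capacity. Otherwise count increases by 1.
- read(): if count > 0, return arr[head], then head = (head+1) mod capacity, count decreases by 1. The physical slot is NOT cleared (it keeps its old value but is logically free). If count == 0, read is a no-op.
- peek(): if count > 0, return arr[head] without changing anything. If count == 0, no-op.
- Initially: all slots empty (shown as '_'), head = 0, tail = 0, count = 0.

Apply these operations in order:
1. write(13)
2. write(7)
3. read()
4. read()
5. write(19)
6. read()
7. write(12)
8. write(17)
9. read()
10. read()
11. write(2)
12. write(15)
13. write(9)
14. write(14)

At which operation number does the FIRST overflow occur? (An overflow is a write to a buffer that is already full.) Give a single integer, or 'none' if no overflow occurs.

Answer: 14

Derivation:
After op 1 (write(13)): arr=[13 _ _] head=0 tail=1 count=1
After op 2 (write(7)): arr=[13 7 _] head=0 tail=2 count=2
After op 3 (read()): arr=[13 7 _] head=1 tail=2 count=1
After op 4 (read()): arr=[13 7 _] head=2 tail=2 count=0
After op 5 (write(19)): arr=[13 7 19] head=2 tail=0 count=1
After op 6 (read()): arr=[13 7 19] head=0 tail=0 count=0
After op 7 (write(12)): arr=[12 7 19] head=0 tail=1 count=1
After op 8 (write(17)): arr=[12 17 19] head=0 tail=2 count=2
After op 9 (read()): arr=[12 17 19] head=1 tail=2 count=1
After op 10 (read()): arr=[12 17 19] head=2 tail=2 count=0
After op 11 (write(2)): arr=[12 17 2] head=2 tail=0 count=1
After op 12 (write(15)): arr=[15 17 2] head=2 tail=1 count=2
After op 13 (write(9)): arr=[15 9 2] head=2 tail=2 count=3
After op 14 (write(14)): arr=[15 9 14] head=0 tail=0 count=3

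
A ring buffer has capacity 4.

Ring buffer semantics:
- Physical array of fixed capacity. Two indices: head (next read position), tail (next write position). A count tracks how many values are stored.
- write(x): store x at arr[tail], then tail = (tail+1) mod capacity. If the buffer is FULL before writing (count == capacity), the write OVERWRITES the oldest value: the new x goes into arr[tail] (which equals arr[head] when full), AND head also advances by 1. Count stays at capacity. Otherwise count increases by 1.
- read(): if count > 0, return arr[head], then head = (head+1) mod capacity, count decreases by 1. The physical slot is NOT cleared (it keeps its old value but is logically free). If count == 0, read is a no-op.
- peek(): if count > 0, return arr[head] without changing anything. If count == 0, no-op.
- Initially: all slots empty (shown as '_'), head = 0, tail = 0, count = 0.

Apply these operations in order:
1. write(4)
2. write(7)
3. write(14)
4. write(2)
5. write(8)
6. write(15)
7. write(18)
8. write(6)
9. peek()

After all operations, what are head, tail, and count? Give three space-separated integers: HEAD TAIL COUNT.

Answer: 0 0 4

Derivation:
After op 1 (write(4)): arr=[4 _ _ _] head=0 tail=1 count=1
After op 2 (write(7)): arr=[4 7 _ _] head=0 tail=2 count=2
After op 3 (write(14)): arr=[4 7 14 _] head=0 tail=3 count=3
After op 4 (write(2)): arr=[4 7 14 2] head=0 tail=0 count=4
After op 5 (write(8)): arr=[8 7 14 2] head=1 tail=1 count=4
After op 6 (write(15)): arr=[8 15 14 2] head=2 tail=2 count=4
After op 7 (write(18)): arr=[8 15 18 2] head=3 tail=3 count=4
After op 8 (write(6)): arr=[8 15 18 6] head=0 tail=0 count=4
After op 9 (peek()): arr=[8 15 18 6] head=0 tail=0 count=4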